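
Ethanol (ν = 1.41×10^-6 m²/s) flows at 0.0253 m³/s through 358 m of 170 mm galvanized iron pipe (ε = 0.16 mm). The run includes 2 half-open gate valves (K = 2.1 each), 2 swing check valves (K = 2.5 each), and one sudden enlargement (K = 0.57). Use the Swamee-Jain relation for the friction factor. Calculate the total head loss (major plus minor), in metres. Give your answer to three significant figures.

V = 4Q/(πD²) = 1.115 m/s; V²/2g = 0.06332 m
Re = 1.34×10^5, ε/D = 9.41×10^-4 → f = 0.02156 (Swamee-Jain)
Major: h_f = f(L/D)·V²/2g = 0.02156·2106·0.06332 = 2.875 m
Minor: ΣK = 9.77; h_m = ΣK·V²/2g = 0.6187 m
Total H_L = 2.875 + 0.6187 = 3.494 m

H_L ≈ 3.49 m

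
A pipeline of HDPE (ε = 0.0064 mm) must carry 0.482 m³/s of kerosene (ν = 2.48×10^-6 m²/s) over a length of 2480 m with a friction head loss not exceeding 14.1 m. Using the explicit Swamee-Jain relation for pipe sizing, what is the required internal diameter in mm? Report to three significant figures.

D ≈ 546 mm

Swamee-Jain (Type III): D = 0.66·[ε^1.25·(LQ²/(gh_f))^4.75 + ν·Q^9.4·(L/(gh_f))^5.2]^0.04
LQ²/(gh_f) = 4.165; L/(gh_f) = 17.93
Term 1 = ε^1.25·(…)^4.75 = 2.83×10^-4; Term 2 = ν·Q^9.4·(…)^5.2 = 0.00858
D = 0.66·(2.83×10^-4 + 0.00858)^0.04 = 0.5463 m = 546 mm
Check: V = 2.06 m/s, Re = 4.53×10^5, f = 0.01350, h_f = 13.2 m ≈ 14.1 m ✓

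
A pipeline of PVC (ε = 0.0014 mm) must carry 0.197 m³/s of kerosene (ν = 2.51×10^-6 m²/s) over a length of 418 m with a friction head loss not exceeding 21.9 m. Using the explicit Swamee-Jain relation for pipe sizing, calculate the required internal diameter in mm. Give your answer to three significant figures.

Swamee-Jain (Type III): D = 0.66·[ε^1.25·(LQ²/(gh_f))^4.75 + ν·Q^9.4·(L/(gh_f))^5.2]^0.04
LQ²/(gh_f) = 0.07551; L/(gh_f) = 1.946
Term 1 = ε^1.25·(…)^4.75 = 2.25×10^-13; Term 2 = ν·Q^9.4·(…)^5.2 = 1.87×10^-11
D = 0.66·(2.25×10^-13 + 1.87×10^-11)^0.04 = 0.2458 m = 246 mm
Check: V = 4.15 m/s, Re = 4.07×10^5, f = 0.01367, h_f = 20.4 m ≈ 21.9 m ✓

D ≈ 246 mm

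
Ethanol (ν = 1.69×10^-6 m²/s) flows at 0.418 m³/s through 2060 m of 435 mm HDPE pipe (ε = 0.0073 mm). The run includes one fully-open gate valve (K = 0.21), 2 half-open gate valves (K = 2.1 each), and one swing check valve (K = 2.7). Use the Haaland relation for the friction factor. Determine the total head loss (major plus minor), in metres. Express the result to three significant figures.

V = 4Q/(πD²) = 2.813 m/s; V²/2g = 0.4032 m
Re = 7.24×10^5, ε/D = 1.68×10^-5 → f = 0.01249 (Haaland)
Major: h_f = f(L/D)·V²/2g = 0.01249·4736·0.4032 = 23.85 m
Minor: ΣK = 7.11; h_m = ΣK·V²/2g = 2.867 m
Total H_L = 23.85 + 2.867 = 26.72 m

H_L ≈ 26.7 m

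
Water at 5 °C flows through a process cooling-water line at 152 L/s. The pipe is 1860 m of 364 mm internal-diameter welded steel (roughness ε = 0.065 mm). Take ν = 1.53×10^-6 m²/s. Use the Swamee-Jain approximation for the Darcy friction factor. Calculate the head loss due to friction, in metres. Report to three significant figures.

h_f ≈ 8.82 m

V = 4Q/(πD²) = 4·0.152/(π·0.364²) = 1.461 m/s
Re = VD/ν = 1.461·0.364/1.53×10^-6 = 3.48×10^5 → turbulent
ε/D = 0.065/364 = 1.79×10^-4
Swamee-Jain: f = 0.01587
h_f = f(L/D)V²/(2g) = 0.01587·(1860/0.364)·1.461²/(2·9.81) = 8.819 m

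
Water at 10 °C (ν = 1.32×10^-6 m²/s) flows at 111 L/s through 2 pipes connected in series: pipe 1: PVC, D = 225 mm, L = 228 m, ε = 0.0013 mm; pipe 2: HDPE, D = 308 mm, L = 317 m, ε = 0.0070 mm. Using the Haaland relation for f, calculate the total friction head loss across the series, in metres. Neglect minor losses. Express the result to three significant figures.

H ≈ 6.98 m

Pipe 1: V = 2.792 m/s, Re = 4.76×10^5, ε/D = 5.78×10^-6, f = 0.01324, h_1 = f(L/D)V²/2g = 5.330 m
Pipe 2: V = 1.490 m/s, Re = 3.48×10^5, ε/D = 2.27×10^-5, f = 0.01417, h_2 = f(L/D)V²/2g = 1.649 m
Series → Q common, losses add: H = Σh = 6.979 m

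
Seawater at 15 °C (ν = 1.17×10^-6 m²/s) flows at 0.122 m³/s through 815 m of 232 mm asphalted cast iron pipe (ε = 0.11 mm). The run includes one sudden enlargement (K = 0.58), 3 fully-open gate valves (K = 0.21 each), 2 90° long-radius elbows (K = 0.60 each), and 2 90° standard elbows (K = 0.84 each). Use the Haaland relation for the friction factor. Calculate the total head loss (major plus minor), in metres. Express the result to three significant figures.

H_L ≈ 27.5 m

V = 4Q/(πD²) = 2.886 m/s; V²/2g = 0.4245 m
Re = 5.72×10^5, ε/D = 4.74×10^-4 → f = 0.01731 (Haaland)
Major: h_f = f(L/D)·V²/2g = 0.01731·3513·0.4245 = 25.81 m
Minor: ΣK = 4.09; h_m = ΣK·V²/2g = 1.736 m
Total H_L = 25.81 + 1.736 = 27.55 m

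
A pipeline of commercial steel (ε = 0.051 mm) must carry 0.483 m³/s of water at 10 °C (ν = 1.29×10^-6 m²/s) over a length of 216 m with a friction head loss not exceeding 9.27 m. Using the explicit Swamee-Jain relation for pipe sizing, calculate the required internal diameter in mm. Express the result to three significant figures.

D ≈ 366 mm

Swamee-Jain (Type III): D = 0.66·[ε^1.25·(LQ²/(gh_f))^4.75 + ν·Q^9.4·(L/(gh_f))^5.2]^0.04
LQ²/(gh_f) = 0.5541; L/(gh_f) = 2.375
Term 1 = ε^1.25·(…)^4.75 = 2.61×10^-7; Term 2 = ν·Q^9.4·(…)^5.2 = 1.24×10^-7
D = 0.66·(2.61×10^-7 + 1.24×10^-7)^0.04 = 0.3656 m = 366 mm
Check: V = 4.60 m/s, Re = 1.30×10^6, f = 0.01381, h_f = 8.81 m ≈ 9.27 m ✓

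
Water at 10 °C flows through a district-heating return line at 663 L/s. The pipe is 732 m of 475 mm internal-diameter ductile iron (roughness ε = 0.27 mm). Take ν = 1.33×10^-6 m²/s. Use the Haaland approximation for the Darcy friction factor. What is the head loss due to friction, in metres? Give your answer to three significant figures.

h_f ≈ 19.3 m

V = 4Q/(πD²) = 4·0.663/(π·0.475²) = 3.741 m/s
Re = VD/ν = 3.741·0.475/1.33×10^-6 = 1.34×10^6 → turbulent
ε/D = 0.27/475 = 5.68×10^-4
Haaland: f = 0.01753
h_f = f(L/D)V²/(2g) = 0.01753·(732/0.475)·3.741²/(2·9.81) = 19.27 m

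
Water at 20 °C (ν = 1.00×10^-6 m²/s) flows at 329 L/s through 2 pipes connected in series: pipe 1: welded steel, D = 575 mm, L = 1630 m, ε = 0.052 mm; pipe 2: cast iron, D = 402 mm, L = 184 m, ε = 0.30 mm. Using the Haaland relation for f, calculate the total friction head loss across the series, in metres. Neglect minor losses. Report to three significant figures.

H ≈ 6.07 m

Pipe 1: V = 1.267 m/s, Re = 7.29×10^5, ε/D = 9.04×10^-5, f = 0.01358, h_1 = f(L/D)V²/2g = 3.149 m
Pipe 2: V = 2.592 m/s, Re = 1.04×10^6, ε/D = 7.46×10^-4, f = 0.01866, h_2 = f(L/D)V²/2g = 2.925 m
Series → Q common, losses add: H = Σh = 6.074 m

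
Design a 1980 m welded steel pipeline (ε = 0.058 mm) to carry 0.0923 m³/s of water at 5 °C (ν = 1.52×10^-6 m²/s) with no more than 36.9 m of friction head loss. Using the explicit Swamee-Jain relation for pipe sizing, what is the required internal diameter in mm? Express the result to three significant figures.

Swamee-Jain (Type III): D = 0.66·[ε^1.25·(LQ²/(gh_f))^4.75 + ν·Q^9.4·(L/(gh_f))^5.2]^0.04
LQ²/(gh_f) = 0.04660; L/(gh_f) = 5.470
Term 1 = ε^1.25·(…)^4.75 = 2.39×10^-12; Term 2 = ν·Q^9.4·(…)^5.2 = 1.96×10^-12
D = 0.66·(2.39×10^-12 + 1.96×10^-12)^0.04 = 0.2318 m = 232 mm
Check: V = 2.19 m/s, Re = 3.34×10^5, f = 0.01653, h_f = 34.4 m ≈ 36.9 m ✓

D ≈ 232 mm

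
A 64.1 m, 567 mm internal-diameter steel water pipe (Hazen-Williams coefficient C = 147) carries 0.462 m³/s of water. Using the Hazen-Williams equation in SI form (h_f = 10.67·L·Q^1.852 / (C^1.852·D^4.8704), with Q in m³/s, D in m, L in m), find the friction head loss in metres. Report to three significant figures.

h_f ≈ 0.251 m

h_f = 10.67·64.1·0.462^1.852 / (147^1.852·0.567^4.8704) = 0.2513 m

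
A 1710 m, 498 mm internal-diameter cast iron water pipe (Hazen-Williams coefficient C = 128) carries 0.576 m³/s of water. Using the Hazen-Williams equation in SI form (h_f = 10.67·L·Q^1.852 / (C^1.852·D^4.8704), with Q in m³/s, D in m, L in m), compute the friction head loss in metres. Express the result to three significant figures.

h_f ≈ 24.5 m

h_f = 10.67·1710·0.576^1.852 / (128^1.852·0.498^4.8704) = 24.52 m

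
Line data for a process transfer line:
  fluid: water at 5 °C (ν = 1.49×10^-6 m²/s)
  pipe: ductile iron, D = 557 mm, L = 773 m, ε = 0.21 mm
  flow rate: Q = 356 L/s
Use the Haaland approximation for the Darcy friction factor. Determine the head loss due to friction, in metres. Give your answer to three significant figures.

h_f ≈ 2.52 m

V = 4Q/(πD²) = 4·0.356/(π·0.557²) = 1.461 m/s
Re = VD/ν = 1.461·0.557/1.49×10^-6 = 5.46×10^5 → turbulent
ε/D = 0.21/557 = 3.77×10^-4
Haaland: f = 0.01666
h_f = f(L/D)V²/(2g) = 0.01666·(773/0.557)·1.461²/(2·9.81) = 2.516 m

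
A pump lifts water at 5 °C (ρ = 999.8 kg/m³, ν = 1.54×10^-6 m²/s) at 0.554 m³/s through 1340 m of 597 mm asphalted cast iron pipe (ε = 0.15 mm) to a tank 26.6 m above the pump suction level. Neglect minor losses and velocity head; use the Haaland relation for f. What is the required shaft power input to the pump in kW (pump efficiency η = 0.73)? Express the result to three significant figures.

V = 4Q/(πD²) = 1.979 m/s; Re = 7.67×10^5; ε/D = 2.51×10^-4; f = 0.01533
h_f = f(L/D)V²/2g = 6.871 m
Total head H = z + h_f = 26.6 + 6.871 = 33.47 m
P_hyd = ρgQH = 999.8·9.81·0.554·33.47 = 181.9 kW
P_shaft = P_hyd/η = 181.9/0.73 = 249.1 kW

P_shaft ≈ 249 kW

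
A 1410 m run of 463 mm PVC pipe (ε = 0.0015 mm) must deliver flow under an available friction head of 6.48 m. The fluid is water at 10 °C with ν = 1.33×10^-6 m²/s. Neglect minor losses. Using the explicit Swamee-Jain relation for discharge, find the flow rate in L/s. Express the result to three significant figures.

Q ≈ 306 L/s

Swamee-Jain (Type II): Q = -0.965·√(gD⁵h_f/L)·ln[ε/(3.7D) + √(3.17ν²L/(gD³h_f))]
√(gD⁵h_f/L) = √(9.81·0.463⁵·6.48/1410) = 0.03097
ε/(3.7D) = 8.76×10^-7; √(3.17ν²L/(gD³h_f)) = 3.54×10^-5
Q = -0.965·0.03097·ln(3.628×10^-5) = 0.3056 m³/s
Check: V = 1.82 m/s, Re = 6.32×10^5, f = 0.01262, h_f = 6.45 m ≈ 6.48 m ✓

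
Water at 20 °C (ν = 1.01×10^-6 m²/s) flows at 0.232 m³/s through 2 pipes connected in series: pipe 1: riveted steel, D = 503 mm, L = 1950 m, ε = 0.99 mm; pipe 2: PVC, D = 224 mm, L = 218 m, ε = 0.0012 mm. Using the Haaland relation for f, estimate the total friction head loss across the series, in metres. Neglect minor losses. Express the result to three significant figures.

H ≈ 25.6 m

Pipe 1: V = 1.168 m/s, Re = 5.81×10^5, ε/D = 0.00197, f = 0.02365, h_1 = f(L/D)V²/2g = 6.369 m
Pipe 2: V = 5.887 m/s, Re = 1.31×10^6, ε/D = 5.36×10^-6, f = 0.01119, h_2 = f(L/D)V²/2g = 19.25 m
Series → Q common, losses add: H = Σh = 25.62 m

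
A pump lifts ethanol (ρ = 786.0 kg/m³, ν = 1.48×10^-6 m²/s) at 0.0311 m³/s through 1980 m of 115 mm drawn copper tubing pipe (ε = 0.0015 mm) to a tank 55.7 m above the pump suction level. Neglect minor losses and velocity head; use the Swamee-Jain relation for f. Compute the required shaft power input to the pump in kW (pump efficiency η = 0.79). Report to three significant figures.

P_shaft ≈ 53.2 kW

V = 4Q/(πD²) = 2.994 m/s; Re = 2.33×10^5; ε/D = 1.30×10^-5; f = 0.01522
h_f = f(L/D)V²/2g = 119.7 m
Total head H = z + h_f = 55.7 + 119.7 = 175.4 m
P_hyd = ρgQH = 786.0·9.81·0.0311·175.4 = 42.06 kW
P_shaft = P_hyd/η = 42.06/0.79 = 53.24 kW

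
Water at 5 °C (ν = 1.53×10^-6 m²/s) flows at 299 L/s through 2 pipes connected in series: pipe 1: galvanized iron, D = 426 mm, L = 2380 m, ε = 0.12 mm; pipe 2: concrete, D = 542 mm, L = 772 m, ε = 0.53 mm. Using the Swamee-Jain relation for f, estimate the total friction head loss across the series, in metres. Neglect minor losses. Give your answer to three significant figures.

H ≈ 22.6 m

Pipe 1: V = 2.098 m/s, Re = 5.84×10^5, ε/D = 2.82×10^-4, f = 0.01605, h_1 = f(L/D)V²/2g = 20.12 m
Pipe 2: V = 1.296 m/s, Re = 4.59×10^5, ε/D = 9.78×10^-4, f = 0.02031, h_2 = f(L/D)V²/2g = 2.477 m
Series → Q common, losses add: H = Σh = 22.59 m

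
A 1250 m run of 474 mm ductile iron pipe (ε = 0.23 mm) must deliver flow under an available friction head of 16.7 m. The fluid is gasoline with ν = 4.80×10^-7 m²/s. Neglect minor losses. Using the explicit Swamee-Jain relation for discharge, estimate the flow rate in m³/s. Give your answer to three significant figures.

Q ≈ 0.480 m³/s

Swamee-Jain (Type II): Q = -0.965·√(gD⁵h_f/L)·ln[ε/(3.7D) + √(3.17ν²L/(gD³h_f))]
√(gD⁵h_f/L) = √(9.81·0.474⁵·16.7/1250) = 0.05600
ε/(3.7D) = 1.31×10^-4; √(3.17ν²L/(gD³h_f)) = 7.23×10^-6
Q = -0.965·0.05600·ln(1.384×10^-4) = 0.4802 m³/s
Check: V = 2.72 m/s, Re = 2.69×10^6, f = 0.01685, h_f = 16.8 m ≈ 16.7 m ✓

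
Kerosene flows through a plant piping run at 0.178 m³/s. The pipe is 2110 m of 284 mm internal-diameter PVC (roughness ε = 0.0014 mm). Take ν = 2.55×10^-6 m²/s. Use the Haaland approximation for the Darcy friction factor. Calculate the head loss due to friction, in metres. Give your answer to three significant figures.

h_f ≈ 42.7 m

V = 4Q/(πD²) = 4·0.178/(π·0.284²) = 2.810 m/s
Re = VD/ν = 2.810·0.284/2.55×10^-6 = 3.13×10^5 → turbulent
ε/D = 0.0014/284 = 4.93×10^-6
Haaland: f = 0.01427
h_f = f(L/D)V²/(2g) = 0.01427·(2110/0.284)·2.810²/(2·9.81) = 42.66 m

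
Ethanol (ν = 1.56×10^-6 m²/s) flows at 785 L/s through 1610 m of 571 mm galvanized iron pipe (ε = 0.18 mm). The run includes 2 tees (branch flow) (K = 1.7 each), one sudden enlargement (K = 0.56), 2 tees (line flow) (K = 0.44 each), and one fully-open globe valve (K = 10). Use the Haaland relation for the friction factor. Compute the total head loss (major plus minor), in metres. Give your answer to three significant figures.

V = 4Q/(πD²) = 3.066 m/s; V²/2g = 0.4790 m
Re = 1.12×10^6, ε/D = 3.15×10^-4 → f = 0.01568 (Haaland)
Major: h_f = f(L/D)·V²/2g = 0.01568·2820·0.4790 = 21.17 m
Minor: ΣK = 14.8; h_m = ΣK·V²/2g = 7.108 m
Total H_L = 21.17 + 7.108 = 28.28 m

H_L ≈ 28.3 m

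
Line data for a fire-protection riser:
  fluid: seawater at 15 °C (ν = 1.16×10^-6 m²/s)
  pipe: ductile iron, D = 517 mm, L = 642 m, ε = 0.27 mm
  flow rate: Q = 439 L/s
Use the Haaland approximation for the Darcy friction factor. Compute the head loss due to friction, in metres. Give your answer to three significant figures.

h_f ≈ 4.80 m

V = 4Q/(πD²) = 4·0.439/(π·0.517²) = 2.091 m/s
Re = VD/ν = 2.091·0.517/1.16×10^-6 = 9.32×10^5 → turbulent
ε/D = 0.27/517 = 5.22×10^-4
Haaland: f = 0.01735
h_f = f(L/D)V²/(2g) = 0.01735·(642/0.517)·2.091²/(2·9.81) = 4.803 m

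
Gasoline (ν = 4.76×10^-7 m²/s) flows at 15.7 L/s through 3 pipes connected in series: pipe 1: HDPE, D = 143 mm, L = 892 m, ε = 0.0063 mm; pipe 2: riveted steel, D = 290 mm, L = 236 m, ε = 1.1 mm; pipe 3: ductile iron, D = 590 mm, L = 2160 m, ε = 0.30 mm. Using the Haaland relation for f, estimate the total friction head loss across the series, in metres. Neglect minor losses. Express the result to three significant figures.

Pipe 1: V = 0.9775 m/s, Re = 2.94×10^5, ε/D = 4.41×10^-5, f = 0.01478, h_1 = f(L/D)V²/2g = 4.490 m
Pipe 2: V = 0.2377 m/s, Re = 1.45×10^5, ε/D = 0.00379, f = 0.02874, h_2 = f(L/D)V²/2g = 0.06735 m
Pipe 3: V = 0.05743 m/s, Re = 7.12×10^4, ε/D = 5.08×10^-4, f = 0.02106, h_3 = f(L/D)V²/2g = 0.01296 m
Series → Q common, losses add: H = Σh = 4.570 m

H ≈ 4.57 m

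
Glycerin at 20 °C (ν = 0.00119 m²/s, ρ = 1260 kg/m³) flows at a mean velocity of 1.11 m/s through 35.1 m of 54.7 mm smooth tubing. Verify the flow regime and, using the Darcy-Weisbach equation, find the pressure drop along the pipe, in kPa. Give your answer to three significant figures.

Re = VD/ν = 1.11·0.05470/0.00119 = 51.0 → laminar (Re < 2300)
f = 64/Re = 1.254
h_f = f(L/D)V²/(2g) = 1.254·(35.1/0.05470)·1.11²/(2·9.81) = 50.55 m
Δp = ρg·h_f = 1260·9.81·50.55 = 624.8 kPa

Δp ≈ 625 kPa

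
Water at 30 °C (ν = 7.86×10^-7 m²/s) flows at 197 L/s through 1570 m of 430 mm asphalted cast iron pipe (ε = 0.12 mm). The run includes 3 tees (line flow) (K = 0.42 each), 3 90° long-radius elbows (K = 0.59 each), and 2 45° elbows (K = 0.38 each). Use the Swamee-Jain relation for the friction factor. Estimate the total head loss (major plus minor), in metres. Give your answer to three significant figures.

V = 4Q/(πD²) = 1.357 m/s; V²/2g = 0.09380 m
Re = 7.42×10^5, ε/D = 2.79×10^-4 → f = 0.01580 (Swamee-Jain)
Major: h_f = f(L/D)·V²/2g = 0.01580·3651·0.09380 = 5.412 m
Minor: ΣK = 3.79; h_m = ΣK·V²/2g = 0.3555 m
Total H_L = 5.412 + 0.3555 = 5.767 m

H_L ≈ 5.77 m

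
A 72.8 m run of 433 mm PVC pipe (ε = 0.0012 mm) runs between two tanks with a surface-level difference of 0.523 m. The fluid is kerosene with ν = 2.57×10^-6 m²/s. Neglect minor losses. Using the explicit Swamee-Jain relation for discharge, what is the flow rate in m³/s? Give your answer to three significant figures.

Q ≈ 0.307 m³/s

Swamee-Jain (Type II): Q = -0.965·√(gD⁵h_f/L)·ln[ε/(3.7D) + √(3.17ν²L/(gD³h_f))]
√(gD⁵h_f/L) = √(9.81·0.433⁵·0.523/72.8) = 0.03275
ε/(3.7D) = 7.49×10^-7; √(3.17ν²L/(gD³h_f)) = 6.05×10^-5
Q = -0.965·0.03275·ln(6.124×10^-5) = 0.3066 m³/s
Check: V = 2.08 m/s, Re = 3.51×10^5, f = 0.01400, h_f = 0.520 m ≈ 0.523 m ✓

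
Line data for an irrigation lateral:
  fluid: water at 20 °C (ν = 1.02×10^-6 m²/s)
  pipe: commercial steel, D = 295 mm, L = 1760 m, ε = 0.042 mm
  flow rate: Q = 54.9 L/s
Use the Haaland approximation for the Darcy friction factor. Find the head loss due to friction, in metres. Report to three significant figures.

h_f ≈ 3.17 m

V = 4Q/(πD²) = 4·0.0549/(π·0.295²) = 0.8032 m/s
Re = VD/ν = 0.8032·0.295/1.02×10^-6 = 2.32×10^5 → turbulent
ε/D = 0.042/295 = 1.42×10^-4
Haaland: f = 0.01613
h_f = f(L/D)V²/(2g) = 0.01613·(1760/0.295)·0.8032²/(2·9.81) = 3.165 m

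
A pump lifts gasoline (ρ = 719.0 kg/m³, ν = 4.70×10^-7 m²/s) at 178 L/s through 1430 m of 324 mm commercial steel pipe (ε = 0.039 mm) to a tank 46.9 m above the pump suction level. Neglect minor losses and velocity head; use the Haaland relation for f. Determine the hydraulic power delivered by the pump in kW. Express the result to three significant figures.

V = 4Q/(πD²) = 2.159 m/s; Re = 1.49×10^6; ε/D = 1.20×10^-4; f = 0.01328
h_f = f(L/D)V²/2g = 13.92 m
Total head H = z + h_f = 46.9 + 13.92 = 60.82 m
P_hyd = ρgQH = 719.0·9.81·0.178·60.82 = 76.36 kW

P_hyd ≈ 76.4 kW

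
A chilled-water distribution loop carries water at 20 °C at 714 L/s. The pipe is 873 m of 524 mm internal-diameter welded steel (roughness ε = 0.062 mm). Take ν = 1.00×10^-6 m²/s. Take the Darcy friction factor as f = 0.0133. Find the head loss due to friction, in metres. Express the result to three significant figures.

h_f ≈ 12.4 m

V = 4Q/(πD²) = 4·0.714/(π·0.524²) = 3.311 m/s
h_f = f(L/D)V²/(2g) = 0.01330·(873/0.524)·3.311²/(2·9.81) = 12.38 m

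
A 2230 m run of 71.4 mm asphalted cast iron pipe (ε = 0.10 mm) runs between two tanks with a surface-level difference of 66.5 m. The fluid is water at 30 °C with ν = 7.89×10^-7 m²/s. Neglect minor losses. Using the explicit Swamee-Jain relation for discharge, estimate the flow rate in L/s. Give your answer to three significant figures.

Swamee-Jain (Type II): Q = -0.965·√(gD⁵h_f/L)·ln[ε/(3.7D) + √(3.17ν²L/(gD³h_f))]
√(gD⁵h_f/L) = √(9.81·0.0714⁵·66.5/2230) = 7.368×10^-4
ε/(3.7D) = 3.79×10^-4; √(3.17ν²L/(gD³h_f)) = 1.36×10^-4
Q = -0.965·7.368×10^-4·ln(5.147×10^-4) = 0.005384 m³/s
Check: V = 1.34 m/s, Re = 1.22×10^5, f = 0.02331, h_f = 67.1 m ≈ 66.5 m ✓

Q ≈ 5.38 L/s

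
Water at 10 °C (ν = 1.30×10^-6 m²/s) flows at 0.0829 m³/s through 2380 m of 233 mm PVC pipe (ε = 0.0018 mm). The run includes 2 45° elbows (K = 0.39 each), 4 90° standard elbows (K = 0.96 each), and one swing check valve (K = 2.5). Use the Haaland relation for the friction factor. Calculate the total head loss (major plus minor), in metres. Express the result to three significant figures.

H_L ≈ 29.0 m

V = 4Q/(πD²) = 1.944 m/s; V²/2g = 0.1927 m
Re = 3.48×10^5, ε/D = 7.73×10^-6 → f = 0.01402 (Haaland)
Major: h_f = f(L/D)·V²/2g = 0.01402·10215·0.1927 = 27.58 m
Minor: ΣK = 7.12; h_m = ΣK·V²/2g = 1.372 m
Total H_L = 27.58 + 1.372 = 28.96 m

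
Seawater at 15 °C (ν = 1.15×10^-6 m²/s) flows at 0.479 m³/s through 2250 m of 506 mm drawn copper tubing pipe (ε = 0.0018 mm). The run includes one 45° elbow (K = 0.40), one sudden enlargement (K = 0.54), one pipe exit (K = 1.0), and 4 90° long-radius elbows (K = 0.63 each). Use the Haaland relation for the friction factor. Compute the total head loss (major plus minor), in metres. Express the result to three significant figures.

H_L ≈ 16.2 m

V = 4Q/(πD²) = 2.382 m/s; V²/2g = 0.2892 m
Re = 1.05×10^6, ε/D = 3.56×10^-6 → f = 0.01156 (Haaland)
Major: h_f = f(L/D)·V²/2g = 0.01156·4447·0.2892 = 14.86 m
Minor: ΣK = 4.46; h_m = ΣK·V²/2g = 1.290 m
Total H_L = 14.86 + 1.290 = 16.15 m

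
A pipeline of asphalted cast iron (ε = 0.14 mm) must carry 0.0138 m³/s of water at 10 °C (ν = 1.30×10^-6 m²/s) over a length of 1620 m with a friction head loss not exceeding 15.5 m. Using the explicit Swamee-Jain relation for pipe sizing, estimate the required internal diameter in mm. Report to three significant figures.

Swamee-Jain (Type III): D = 0.66·[ε^1.25·(LQ²/(gh_f))^4.75 + ν·Q^9.4·(L/(gh_f))^5.2]^0.04
LQ²/(gh_f) = 0.002029; L/(gh_f) = 10.65
Term 1 = ε^1.25·(…)^4.75 = 2.47×10^-18; Term 2 = ν·Q^9.4·(…)^5.2 = 9.37×10^-19
D = 0.66·(2.47×10^-18 + 9.37×10^-19)^0.04 = 0.1321 m = 132 mm
Check: V = 1.01 m/s, Re = 1.02×10^5, f = 0.02250, h_f = 14.3 m ≈ 15.5 m ✓

D ≈ 132 mm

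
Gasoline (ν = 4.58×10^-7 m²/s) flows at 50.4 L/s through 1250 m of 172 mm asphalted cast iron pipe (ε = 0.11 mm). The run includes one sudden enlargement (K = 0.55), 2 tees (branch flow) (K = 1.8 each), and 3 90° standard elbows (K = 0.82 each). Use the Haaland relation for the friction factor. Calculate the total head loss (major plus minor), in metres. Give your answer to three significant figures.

V = 4Q/(πD²) = 2.169 m/s; V²/2g = 0.2398 m
Re = 8.15×10^5, ε/D = 6.40×10^-4 → f = 0.01815 (Haaland)
Major: h_f = f(L/D)·V²/2g = 0.01815·7267·0.2398 = 31.62 m
Minor: ΣK = 6.61; h_m = ΣK·V²/2g = 1.585 m
Total H_L = 31.62 + 1.585 = 33.21 m

H_L ≈ 33.2 m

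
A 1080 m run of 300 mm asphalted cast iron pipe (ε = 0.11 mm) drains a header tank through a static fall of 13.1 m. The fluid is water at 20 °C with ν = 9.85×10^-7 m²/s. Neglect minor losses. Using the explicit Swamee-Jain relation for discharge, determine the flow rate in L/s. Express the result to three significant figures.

Q ≈ 147 L/s

Swamee-Jain (Type II): Q = -0.965·√(gD⁵h_f/L)·ln[ε/(3.7D) + √(3.17ν²L/(gD³h_f))]
√(gD⁵h_f/L) = √(9.81·0.300⁵·13.1/1080) = 0.01700
ε/(3.7D) = 9.91×10^-5; √(3.17ν²L/(gD³h_f)) = 3.09×10^-5
Q = -0.965·0.01700·ln(1.300×10^-4) = 0.1468 m³/s
Check: V = 2.08 m/s, Re = 6.33×10^5, f = 0.01666, h_f = 13.2 m ≈ 13.1 m ✓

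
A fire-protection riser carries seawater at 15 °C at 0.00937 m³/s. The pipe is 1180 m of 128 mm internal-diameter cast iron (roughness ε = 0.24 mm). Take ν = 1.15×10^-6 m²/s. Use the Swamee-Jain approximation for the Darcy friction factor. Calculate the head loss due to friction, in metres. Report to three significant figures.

V = 4Q/(πD²) = 4·0.00937/(π·0.128²) = 0.7282 m/s
Re = VD/ν = 0.7282·0.128/1.15×10^-6 = 8.10×10^4 → turbulent
ε/D = 0.24/128 = 0.00187
Swamee-Jain: f = 0.02537
h_f = f(L/D)V²/(2g) = 0.02537·(1180/0.128)·0.7282²/(2·9.81) = 6.321 m

h_f ≈ 6.32 m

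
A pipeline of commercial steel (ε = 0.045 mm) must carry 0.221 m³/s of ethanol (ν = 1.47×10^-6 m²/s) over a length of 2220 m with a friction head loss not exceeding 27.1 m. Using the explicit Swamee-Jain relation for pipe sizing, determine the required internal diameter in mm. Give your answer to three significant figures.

D ≈ 348 mm

Swamee-Jain (Type III): D = 0.66·[ε^1.25·(LQ²/(gh_f))^4.75 + ν·Q^9.4·(L/(gh_f))^5.2]^0.04
LQ²/(gh_f) = 0.4078; L/(gh_f) = 8.351
Term 1 = ε^1.25·(…)^4.75 = 5.20×10^-8; Term 2 = ν·Q^9.4·(…)^5.2 = 6.27×10^-8
D = 0.66·(5.20×10^-8 + 6.27×10^-8)^0.04 = 0.3483 m = 348 mm
Check: V = 2.32 m/s, Re = 5.50×10^5, f = 0.01465, h_f = 25.6 m ≈ 27.1 m ✓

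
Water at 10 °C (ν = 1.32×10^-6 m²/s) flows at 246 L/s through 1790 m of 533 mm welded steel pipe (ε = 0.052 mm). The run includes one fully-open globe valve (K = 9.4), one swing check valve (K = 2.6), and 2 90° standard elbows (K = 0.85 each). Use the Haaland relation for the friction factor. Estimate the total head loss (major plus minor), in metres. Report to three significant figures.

H_L ≈ 3.85 m

V = 4Q/(πD²) = 1.103 m/s; V²/2g = 0.06196 m
Re = 4.45×10^5, ε/D = 9.76×10^-5 → f = 0.01443 (Haaland)
Major: h_f = f(L/D)·V²/2g = 0.01443·3358·0.06196 = 3.003 m
Minor: ΣK = 13.7; h_m = ΣK·V²/2g = 0.8488 m
Total H_L = 3.003 + 0.8488 = 3.852 m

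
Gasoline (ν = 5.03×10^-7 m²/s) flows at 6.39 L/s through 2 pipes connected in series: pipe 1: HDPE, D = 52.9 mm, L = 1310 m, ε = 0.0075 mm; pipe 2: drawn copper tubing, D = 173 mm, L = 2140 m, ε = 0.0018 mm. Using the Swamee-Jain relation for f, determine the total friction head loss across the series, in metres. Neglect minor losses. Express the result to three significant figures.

H ≈ 169 m

Pipe 1: V = 2.907 m/s, Re = 3.06×10^5, ε/D = 1.42×10^-4, f = 0.01578, h_1 = f(L/D)V²/2g = 168.4 m
Pipe 2: V = 0.2718 m/s, Re = 9.35×10^4, ε/D = 1.04×10^-5, f = 0.01818, h_2 = f(L/D)V²/2g = 0.8469 m
Series → Q common, losses add: H = Σh = 169.2 m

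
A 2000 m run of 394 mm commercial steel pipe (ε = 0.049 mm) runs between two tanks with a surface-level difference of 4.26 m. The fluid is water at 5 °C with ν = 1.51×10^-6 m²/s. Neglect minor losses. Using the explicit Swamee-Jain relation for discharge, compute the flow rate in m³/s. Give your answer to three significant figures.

Swamee-Jain (Type II): Q = -0.965·√(gD⁵h_f/L)·ln[ε/(3.7D) + √(3.17ν²L/(gD³h_f))]
√(gD⁵h_f/L) = √(9.81·0.394⁵·4.26/2000) = 0.01409
ε/(3.7D) = 3.36×10^-5; √(3.17ν²L/(gD³h_f)) = 7.52×10^-5
Q = -0.965·0.01409·ln(1.088×10^-4) = 0.1240 m³/s
Check: V = 1.02 m/s, Re = 2.65×10^5, f = 0.01592, h_f = 4.26 m ≈ 4.26 m ✓

Q ≈ 0.124 m³/s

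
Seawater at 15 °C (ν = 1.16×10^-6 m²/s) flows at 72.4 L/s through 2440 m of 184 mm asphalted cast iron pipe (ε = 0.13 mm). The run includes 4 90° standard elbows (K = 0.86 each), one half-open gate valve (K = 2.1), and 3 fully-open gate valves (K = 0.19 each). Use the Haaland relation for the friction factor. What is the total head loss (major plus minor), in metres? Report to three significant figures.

V = 4Q/(πD²) = 2.723 m/s; V²/2g = 0.3779 m
Re = 4.32×10^5, ε/D = 7.07×10^-4 → f = 0.01888 (Haaland)
Major: h_f = f(L/D)·V²/2g = 0.01888·13261·0.3779 = 94.58 m
Minor: ΣK = 6.11; h_m = ΣK·V²/2g = 2.309 m
Total H_L = 94.58 + 2.309 = 96.89 m

H_L ≈ 96.9 m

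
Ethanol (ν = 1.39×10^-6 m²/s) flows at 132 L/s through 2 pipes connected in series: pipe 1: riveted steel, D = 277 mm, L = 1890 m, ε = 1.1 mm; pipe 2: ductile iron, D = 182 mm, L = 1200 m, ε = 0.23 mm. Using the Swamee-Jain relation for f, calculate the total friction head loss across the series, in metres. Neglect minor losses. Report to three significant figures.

H ≈ 232 m

Pipe 1: V = 2.190 m/s, Re = 4.37×10^5, ε/D = 0.00397, f = 0.02872, h_1 = f(L/D)V²/2g = 47.93 m
Pipe 2: V = 5.074 m/s, Re = 6.64×10^5, ε/D = 0.00126, f = 0.02129, h_2 = f(L/D)V²/2g = 184.2 m
Series → Q common, losses add: H = Σh = 232.1 m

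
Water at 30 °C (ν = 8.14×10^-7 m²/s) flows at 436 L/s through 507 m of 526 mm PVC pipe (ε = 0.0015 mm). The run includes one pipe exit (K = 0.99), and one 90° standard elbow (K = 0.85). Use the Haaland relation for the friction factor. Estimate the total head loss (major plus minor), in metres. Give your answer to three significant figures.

H_L ≈ 2.58 m

V = 4Q/(πD²) = 2.006 m/s; V²/2g = 0.2052 m
Re = 1.30×10^6, ε/D = 2.85×10^-6 → f = 0.01115 (Haaland)
Major: h_f = f(L/D)·V²/2g = 0.01115·963.9·0.2052 = 2.206 m
Minor: ΣK = 1.84; h_m = ΣK·V²/2g = 0.3775 m
Total H_L = 2.206 + 0.3775 = 2.583 m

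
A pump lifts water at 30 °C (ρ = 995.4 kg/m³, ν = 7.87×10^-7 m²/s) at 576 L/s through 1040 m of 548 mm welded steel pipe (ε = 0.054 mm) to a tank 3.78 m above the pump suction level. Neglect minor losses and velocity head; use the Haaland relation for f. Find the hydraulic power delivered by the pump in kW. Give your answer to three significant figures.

V = 4Q/(πD²) = 2.442 m/s; Re = 1.70×10^6; ε/D = 9.85×10^-5; f = 0.01282
h_f = f(L/D)V²/2g = 7.398 m
Total head H = z + h_f = 3.78 + 7.398 = 11.18 m
P_hyd = ρgQH = 995.4·9.81·0.576·11.18 = 62.87 kW

P_hyd ≈ 62.9 kW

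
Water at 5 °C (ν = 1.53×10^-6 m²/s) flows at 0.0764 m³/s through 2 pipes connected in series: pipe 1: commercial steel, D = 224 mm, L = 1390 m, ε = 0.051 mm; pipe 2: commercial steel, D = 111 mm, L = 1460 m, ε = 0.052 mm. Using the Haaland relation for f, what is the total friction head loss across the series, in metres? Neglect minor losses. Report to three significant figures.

H ≈ 741 m

Pipe 1: V = 1.939 m/s, Re = 2.84×10^5, ε/D = 2.28×10^-4, f = 0.01637, h_1 = f(L/D)V²/2g = 19.46 m
Pipe 2: V = 7.895 m/s, Re = 5.73×10^5, ε/D = 4.68×10^-4, f = 0.01727, h_2 = f(L/D)V²/2g = 721.7 m
Series → Q common, losses add: H = Σh = 741.1 m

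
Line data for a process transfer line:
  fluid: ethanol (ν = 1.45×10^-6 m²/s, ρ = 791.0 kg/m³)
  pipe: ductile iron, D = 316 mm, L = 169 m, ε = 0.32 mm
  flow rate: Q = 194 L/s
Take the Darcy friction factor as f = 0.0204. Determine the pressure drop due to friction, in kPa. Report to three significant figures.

V = 4Q/(πD²) = 4·0.194/(π·0.316²) = 2.474 m/s
h_f = f(L/D)V²/(2g) = 0.02040·(169/0.316)·2.474²/(2·9.81) = 3.403 m
Δp = ρg·h_f = 791.0·9.81·3.403 = 26.40 kPa

Δp ≈ 26.4 kPa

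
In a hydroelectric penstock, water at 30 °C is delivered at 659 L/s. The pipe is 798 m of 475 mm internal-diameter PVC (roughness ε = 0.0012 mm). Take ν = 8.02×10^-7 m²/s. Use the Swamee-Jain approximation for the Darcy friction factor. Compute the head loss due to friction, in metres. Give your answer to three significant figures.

h_f ≈ 12.2 m

V = 4Q/(πD²) = 4·0.659/(π·0.475²) = 3.719 m/s
Re = VD/ν = 3.719·0.475/8.02×10^-7 = 2.20×10^6 → turbulent
ε/D = 0.0012/475 = 2.53×10^-6
Swamee-Jain: f = 0.01031
h_f = f(L/D)V²/(2g) = 0.01031·(798/0.475)·3.719²/(2·9.81) = 12.21 m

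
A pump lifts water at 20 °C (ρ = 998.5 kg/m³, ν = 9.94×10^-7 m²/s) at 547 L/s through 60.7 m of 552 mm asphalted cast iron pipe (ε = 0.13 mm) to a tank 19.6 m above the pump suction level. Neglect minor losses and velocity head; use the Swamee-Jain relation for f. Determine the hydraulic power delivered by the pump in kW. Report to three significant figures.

P_hyd ≈ 107 kW

V = 4Q/(πD²) = 2.286 m/s; Re = 1.27×10^6; ε/D = 2.36×10^-4; f = 0.01498
h_f = f(L/D)V²/2g = 0.4385 m
Total head H = z + h_f = 19.6 + 0.4385 = 20.04 m
P_hyd = ρgQH = 998.5·9.81·0.547·20.04 = 107.4 kW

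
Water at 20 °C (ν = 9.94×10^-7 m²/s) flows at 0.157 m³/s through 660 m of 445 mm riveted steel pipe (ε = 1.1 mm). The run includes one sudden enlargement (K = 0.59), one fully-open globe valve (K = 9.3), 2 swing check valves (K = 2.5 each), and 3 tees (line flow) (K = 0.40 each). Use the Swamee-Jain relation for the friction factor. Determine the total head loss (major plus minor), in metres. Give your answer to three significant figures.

H_L ≈ 2.78 m

V = 4Q/(πD²) = 1.009 m/s; V²/2g = 0.05194 m
Re = 4.52×10^5, ε/D = 0.00247 → f = 0.02526 (Swamee-Jain)
Major: h_f = f(L/D)·V²/2g = 0.02526·1483·0.05194 = 1.946 m
Minor: ΣK = 16.1; h_m = ΣK·V²/2g = 0.8357 m
Total H_L = 1.946 + 0.8357 = 2.782 m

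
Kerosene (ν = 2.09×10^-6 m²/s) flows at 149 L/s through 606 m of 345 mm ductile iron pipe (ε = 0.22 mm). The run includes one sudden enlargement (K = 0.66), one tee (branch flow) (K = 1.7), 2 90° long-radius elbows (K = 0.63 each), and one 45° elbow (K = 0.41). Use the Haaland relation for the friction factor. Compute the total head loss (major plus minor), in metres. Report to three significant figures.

H_L ≈ 4.84 m

V = 4Q/(πD²) = 1.594 m/s; V²/2g = 0.1295 m
Re = 2.63×10^5, ε/D = 6.38×10^-4 → f = 0.01897 (Haaland)
Major: h_f = f(L/D)·V²/2g = 0.01897·1757·0.1295 = 4.316 m
Minor: ΣK = 4.03; h_m = ΣK·V²/2g = 0.5218 m
Total H_L = 4.316 + 0.5218 = 4.837 m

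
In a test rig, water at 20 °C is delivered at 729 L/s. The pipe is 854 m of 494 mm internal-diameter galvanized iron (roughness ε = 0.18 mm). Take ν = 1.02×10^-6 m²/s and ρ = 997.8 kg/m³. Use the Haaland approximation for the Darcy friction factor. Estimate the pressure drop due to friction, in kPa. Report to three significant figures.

Δp ≈ 199 kPa

V = 4Q/(πD²) = 4·0.729/(π·0.494²) = 3.804 m/s
Re = VD/ν = 3.804·0.494/1.02×10^-6 = 1.84×10^6 → turbulent
ε/D = 0.18/494 = 3.64×10^-4
Haaland: f = 0.01591
h_f = f(L/D)V²/(2g) = 0.01591·(854/0.494)·3.804²/(2·9.81) = 20.28 m
Δp = ρg·h_f = 997.8·9.81·20.28 = 198.5 kPa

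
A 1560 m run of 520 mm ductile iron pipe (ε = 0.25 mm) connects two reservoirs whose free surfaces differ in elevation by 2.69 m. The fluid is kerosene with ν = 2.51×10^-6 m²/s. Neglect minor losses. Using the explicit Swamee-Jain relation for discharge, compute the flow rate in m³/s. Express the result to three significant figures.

Swamee-Jain (Type II): Q = -0.965·√(gD⁵h_f/L)·ln[ε/(3.7D) + √(3.17ν²L/(gD³h_f))]
√(gD⁵h_f/L) = √(9.81·0.520⁵·2.69/1560) = 0.02536
ε/(3.7D) = 1.30×10^-4; √(3.17ν²L/(gD³h_f)) = 9.16×10^-5
Q = -0.965·0.02536·ln(2.216×10^-4) = 0.2059 m³/s
Check: V = 0.970 m/s, Re = 2.01×10^5, f = 0.01882, h_f = 2.71 m ≈ 2.69 m ✓

Q ≈ 0.206 m³/s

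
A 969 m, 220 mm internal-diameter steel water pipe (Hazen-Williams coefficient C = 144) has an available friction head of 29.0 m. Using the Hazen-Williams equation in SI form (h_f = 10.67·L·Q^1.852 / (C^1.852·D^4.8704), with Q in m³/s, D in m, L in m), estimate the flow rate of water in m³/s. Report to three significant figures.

Rearranging: Q = [h_f·C^1.852·D^4.8704 / (10.67·L)]^(1/1.852)
Q = [29.0·144^1.852·0.220^4.8704 / (10.67·969)]^0.540 = 0.1125 m³/s

Q ≈ 0.112 m³/s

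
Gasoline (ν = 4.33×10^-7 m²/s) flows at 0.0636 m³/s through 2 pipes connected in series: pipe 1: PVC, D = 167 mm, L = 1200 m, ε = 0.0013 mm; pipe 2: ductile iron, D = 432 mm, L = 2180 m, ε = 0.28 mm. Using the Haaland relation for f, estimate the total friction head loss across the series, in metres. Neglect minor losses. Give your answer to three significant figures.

H ≈ 36.5 m

Pipe 1: V = 2.904 m/s, Re = 1.12×10^6, ε/D = 7.78×10^-6, f = 0.01152, h_1 = f(L/D)V²/2g = 35.57 m
Pipe 2: V = 0.4339 m/s, Re = 4.33×10^5, ε/D = 6.48×10^-4, f = 0.01856, h_2 = f(L/D)V²/2g = 0.8988 m
Series → Q common, losses add: H = Σh = 36.46 m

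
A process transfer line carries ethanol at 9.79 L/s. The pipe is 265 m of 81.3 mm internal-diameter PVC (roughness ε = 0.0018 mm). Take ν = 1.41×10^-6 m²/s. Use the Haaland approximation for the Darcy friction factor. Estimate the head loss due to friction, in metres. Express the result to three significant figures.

V = 4Q/(πD²) = 4·0.00979/(π·0.0813²) = 1.886 m/s
Re = VD/ν = 1.886·0.0813/1.41×10^-6 = 1.09×10^5 → turbulent
ε/D = 0.0018/81.3 = 2.21×10^-5
Haaland: f = 0.01761
h_f = f(L/D)V²/(2g) = 0.01761·(265/0.0813)·1.886²/(2·9.81) = 10.40 m

h_f ≈ 10.4 m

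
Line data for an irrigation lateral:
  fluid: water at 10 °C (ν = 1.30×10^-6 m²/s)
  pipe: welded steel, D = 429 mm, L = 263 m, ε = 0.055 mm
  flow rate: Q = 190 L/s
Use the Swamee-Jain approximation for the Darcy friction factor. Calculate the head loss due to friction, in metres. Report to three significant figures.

V = 4Q/(πD²) = 4·0.190/(π·0.429²) = 1.314 m/s
Re = VD/ν = 1.314·0.429/1.30×10^-6 = 4.34×10^5 → turbulent
ε/D = 0.055/429 = 1.28×10^-4
Swamee-Jain: f = 0.01502
h_f = f(L/D)V²/(2g) = 0.01502·(263/0.429)·1.314²/(2·9.81) = 0.8107 m

h_f ≈ 0.811 m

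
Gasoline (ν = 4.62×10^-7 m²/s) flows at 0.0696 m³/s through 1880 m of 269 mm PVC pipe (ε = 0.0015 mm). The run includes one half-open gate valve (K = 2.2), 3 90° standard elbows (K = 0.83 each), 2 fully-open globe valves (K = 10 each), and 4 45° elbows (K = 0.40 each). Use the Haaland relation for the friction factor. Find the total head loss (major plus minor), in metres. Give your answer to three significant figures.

V = 4Q/(πD²) = 1.225 m/s; V²/2g = 0.07644 m
Re = 7.13×10^5, ε/D = 5.58×10^-6 → f = 0.01235 (Haaland)
Major: h_f = f(L/D)·V²/2g = 0.01235·6989·0.07644 = 6.598 m
Minor: ΣK = 26.3; h_m = ΣK·V²/2g = 2.010 m
Total H_L = 6.598 + 2.010 = 8.608 m

H_L ≈ 8.61 m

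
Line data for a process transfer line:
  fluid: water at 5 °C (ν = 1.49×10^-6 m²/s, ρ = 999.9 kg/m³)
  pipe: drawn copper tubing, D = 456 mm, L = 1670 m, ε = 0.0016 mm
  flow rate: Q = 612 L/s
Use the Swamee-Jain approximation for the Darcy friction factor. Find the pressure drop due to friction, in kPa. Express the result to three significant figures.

V = 4Q/(πD²) = 4·0.612/(π·0.456²) = 3.747 m/s
Re = VD/ν = 3.747·0.456/1.49×10^-6 = 1.15×10^6 → turbulent
ε/D = 0.0016/456 = 3.51×10^-6
Swamee-Jain: f = 0.01144
h_f = f(L/D)V²/(2g) = 0.01144·(1670/0.456)·3.747²/(2·9.81) = 29.99 m
Δp = ρg·h_f = 999.9·9.81·29.99 = 294.2 kPa

Δp ≈ 294 kPa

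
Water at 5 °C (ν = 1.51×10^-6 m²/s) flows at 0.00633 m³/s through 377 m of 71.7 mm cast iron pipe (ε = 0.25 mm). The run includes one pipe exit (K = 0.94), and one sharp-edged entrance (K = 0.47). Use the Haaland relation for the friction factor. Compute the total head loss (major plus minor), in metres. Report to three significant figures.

H_L ≈ 19.1 m

V = 4Q/(πD²) = 1.568 m/s; V²/2g = 0.1253 m
Re = 7.44×10^4, ε/D = 0.00349 → f = 0.02877 (Haaland)
Major: h_f = f(L/D)·V²/2g = 0.02877·5258·0.1253 = 18.95 m
Minor: ΣK = 1.41; h_m = ΣK·V²/2g = 0.1766 m
Total H_L = 18.95 + 0.1766 = 19.13 m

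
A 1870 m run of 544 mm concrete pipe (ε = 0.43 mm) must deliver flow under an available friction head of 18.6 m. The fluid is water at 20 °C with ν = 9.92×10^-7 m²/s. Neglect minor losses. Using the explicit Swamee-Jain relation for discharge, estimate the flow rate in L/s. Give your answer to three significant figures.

Swamee-Jain (Type II): Q = -0.965·√(gD⁵h_f/L)·ln[ε/(3.7D) + √(3.17ν²L/(gD³h_f))]
√(gD⁵h_f/L) = √(9.81·0.544⁵·18.6/1870) = 0.06818
ε/(3.7D) = 2.14×10^-4; √(3.17ν²L/(gD³h_f)) = 1.41×10^-5
Q = -0.965·0.06818·ln(2.277×10^-4) = 0.5518 m³/s
Check: V = 2.37 m/s, Re = 1.30×10^6, f = 0.01892, h_f = 18.7 m ≈ 18.6 m ✓

Q ≈ 552 L/s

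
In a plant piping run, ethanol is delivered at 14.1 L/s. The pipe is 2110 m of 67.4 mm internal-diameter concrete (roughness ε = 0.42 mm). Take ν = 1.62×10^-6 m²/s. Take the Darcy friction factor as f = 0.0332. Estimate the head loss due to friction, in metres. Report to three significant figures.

V = 4Q/(πD²) = 4·0.0141/(π·0.0674²) = 3.952 m/s
h_f = f(L/D)V²/(2g) = 0.03320·(2110/0.0674)·3.952²/(2·9.81) = 827.3 m

h_f ≈ 827 m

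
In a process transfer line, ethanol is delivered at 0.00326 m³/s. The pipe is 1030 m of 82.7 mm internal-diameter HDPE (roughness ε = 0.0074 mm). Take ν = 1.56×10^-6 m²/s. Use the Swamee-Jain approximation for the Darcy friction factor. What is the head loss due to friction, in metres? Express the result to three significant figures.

h_f ≈ 5.44 m

V = 4Q/(πD²) = 4·0.00326/(π·0.0827²) = 0.6069 m/s
Re = VD/ν = 0.6069·0.0827/1.56×10^-6 = 3.22×10^4 → turbulent
ε/D = 0.0074/82.7 = 8.95×10^-5
Swamee-Jain: f = 0.02327
h_f = f(L/D)V²/(2g) = 0.02327·(1030/0.0827)·0.6069²/(2·9.81) = 5.442 m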